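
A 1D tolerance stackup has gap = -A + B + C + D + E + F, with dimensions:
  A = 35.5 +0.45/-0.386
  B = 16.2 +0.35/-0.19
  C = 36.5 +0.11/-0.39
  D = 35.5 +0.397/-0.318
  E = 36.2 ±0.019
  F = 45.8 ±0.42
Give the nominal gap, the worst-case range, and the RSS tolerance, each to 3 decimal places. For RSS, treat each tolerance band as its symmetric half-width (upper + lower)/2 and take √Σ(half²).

nominal=134.700 wc=[132.913,136.382] rss=0.784

Stack each dimension's contribution:
  -A: nom -35.500 → Σnom=-35.500; wc +0.386/-0.450 → slack +0.386/-0.450; half-tol=0.418, Σhalf²=0.174724
  +B: nom +16.200 → Σnom=-19.300; wc +0.350/-0.190 → slack +0.736/-0.640; half-tol=0.270, Σhalf²=0.247624
  +C: nom +36.500 → Σnom=17.200; wc +0.110/-0.390 → slack +0.846/-1.030; half-tol=0.250, Σhalf²=0.310124
  +D: nom +35.500 → Σnom=52.700; wc +0.397/-0.318 → slack +1.243/-1.348; half-tol=0.358, Σhalf²=0.437930
  +E: nom +36.200 → Σnom=88.900; wc +0.019/-0.019 → slack +1.262/-1.367; half-tol=0.019, Σhalf²=0.438291
  +F: nom +45.800 → Σnom=134.700; wc +0.420/-0.420 → slack +1.682/-1.787; half-tol=0.420, Σhalf²=0.614691
Nominal = 134.700. Worst-case = [134.700 - 1.787, 134.700 + 1.682] = [132.913, 136.382]. RSS = √0.614691 = 0.784.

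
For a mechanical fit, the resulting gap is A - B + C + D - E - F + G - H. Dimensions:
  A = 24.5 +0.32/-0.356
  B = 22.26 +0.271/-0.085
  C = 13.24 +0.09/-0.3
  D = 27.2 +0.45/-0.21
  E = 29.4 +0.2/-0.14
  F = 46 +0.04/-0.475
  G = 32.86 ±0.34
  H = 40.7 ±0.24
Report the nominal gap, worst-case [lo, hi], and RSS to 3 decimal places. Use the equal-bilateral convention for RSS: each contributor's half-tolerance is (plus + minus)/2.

nominal=-40.560 wc=[-42.517,-38.420] rss=0.749

Stack each dimension's contribution:
  +A: nom +24.500 → Σnom=24.500; wc +0.320/-0.356 → slack +0.320/-0.356; half-tol=0.338, Σhalf²=0.114244
  -B: nom -22.260 → Σnom=2.240; wc +0.085/-0.271 → slack +0.405/-0.627; half-tol=0.178, Σhalf²=0.145928
  +C: nom +13.240 → Σnom=15.480; wc +0.090/-0.300 → slack +0.495/-0.927; half-tol=0.195, Σhalf²=0.183953
  +D: nom +27.200 → Σnom=42.680; wc +0.450/-0.210 → slack +0.945/-1.137; half-tol=0.330, Σhalf²=0.292853
  -E: nom -29.400 → Σnom=13.280; wc +0.140/-0.200 → slack +1.085/-1.337; half-tol=0.170, Σhalf²=0.321753
  -F: nom -46.000 → Σnom=-32.720; wc +0.475/-0.040 → slack +1.560/-1.377; half-tol=0.258, Σhalf²=0.388059
  +G: nom +32.860 → Σnom=0.140; wc +0.340/-0.340 → slack +1.900/-1.717; half-tol=0.340, Σhalf²=0.503659
  -H: nom -40.700 → Σnom=-40.560; wc +0.240/-0.240 → slack +2.140/-1.957; half-tol=0.240, Σhalf²=0.561259
Nominal = -40.560. Worst-case = [-40.560 - 1.957, -40.560 + 2.140] = [-42.517, -38.420]. RSS = √0.561259 = 0.749.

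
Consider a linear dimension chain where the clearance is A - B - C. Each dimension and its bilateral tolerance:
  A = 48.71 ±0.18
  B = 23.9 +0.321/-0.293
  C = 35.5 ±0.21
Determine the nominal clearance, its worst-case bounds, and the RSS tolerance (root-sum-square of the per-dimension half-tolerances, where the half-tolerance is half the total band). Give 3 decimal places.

Stack each dimension's contribution:
  +A: nom +48.710 → Σnom=48.710; wc +0.180/-0.180 → slack +0.180/-0.180; half-tol=0.180, Σhalf²=0.032400
  -B: nom -23.900 → Σnom=24.810; wc +0.293/-0.321 → slack +0.473/-0.501; half-tol=0.307, Σhalf²=0.126649
  -C: nom -35.500 → Σnom=-10.690; wc +0.210/-0.210 → slack +0.683/-0.711; half-tol=0.210, Σhalf²=0.170749
Nominal = -10.690. Worst-case = [-10.690 - 0.711, -10.690 + 0.683] = [-11.401, -10.007]. RSS = √0.170749 = 0.413.

nominal=-10.690 wc=[-11.401,-10.007] rss=0.413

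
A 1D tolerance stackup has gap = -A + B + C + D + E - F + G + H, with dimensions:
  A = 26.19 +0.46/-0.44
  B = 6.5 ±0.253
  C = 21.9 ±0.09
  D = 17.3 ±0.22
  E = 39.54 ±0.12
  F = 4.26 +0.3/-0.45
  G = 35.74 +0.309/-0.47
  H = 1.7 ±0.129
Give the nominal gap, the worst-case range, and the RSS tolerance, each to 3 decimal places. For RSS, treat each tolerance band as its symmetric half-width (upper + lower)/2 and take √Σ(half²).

nominal=92.230 wc=[90.188,94.241] rss=0.804

Stack each dimension's contribution:
  -A: nom -26.190 → Σnom=-26.190; wc +0.440/-0.460 → slack +0.440/-0.460; half-tol=0.450, Σhalf²=0.202500
  +B: nom +6.500 → Σnom=-19.690; wc +0.253/-0.253 → slack +0.693/-0.713; half-tol=0.253, Σhalf²=0.266509
  +C: nom +21.900 → Σnom=2.210; wc +0.090/-0.090 → slack +0.783/-0.803; half-tol=0.090, Σhalf²=0.274609
  +D: nom +17.300 → Σnom=19.510; wc +0.220/-0.220 → slack +1.003/-1.023; half-tol=0.220, Σhalf²=0.323009
  +E: nom +39.540 → Σnom=59.050; wc +0.120/-0.120 → slack +1.123/-1.143; half-tol=0.120, Σhalf²=0.337409
  -F: nom -4.260 → Σnom=54.790; wc +0.450/-0.300 → slack +1.573/-1.443; half-tol=0.375, Σhalf²=0.478034
  +G: nom +35.740 → Σnom=90.530; wc +0.309/-0.470 → slack +1.882/-1.913; half-tol=0.389, Σhalf²=0.629744
  +H: nom +1.700 → Σnom=92.230; wc +0.129/-0.129 → slack +2.011/-2.042; half-tol=0.129, Σhalf²=0.646385
Nominal = 92.230. Worst-case = [92.230 - 2.042, 92.230 + 2.011] = [90.188, 94.241]. RSS = √0.646385 = 0.804.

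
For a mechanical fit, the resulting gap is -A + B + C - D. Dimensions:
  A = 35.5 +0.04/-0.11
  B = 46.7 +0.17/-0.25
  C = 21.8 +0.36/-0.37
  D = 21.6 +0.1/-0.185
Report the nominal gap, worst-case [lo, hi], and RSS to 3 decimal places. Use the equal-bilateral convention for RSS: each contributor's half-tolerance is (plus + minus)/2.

nominal=11.400 wc=[10.640,12.225] rss=0.451

Stack each dimension's contribution:
  -A: nom -35.500 → Σnom=-35.500; wc +0.110/-0.040 → slack +0.110/-0.040; half-tol=0.075, Σhalf²=0.005625
  +B: nom +46.700 → Σnom=11.200; wc +0.170/-0.250 → slack +0.280/-0.290; half-tol=0.210, Σhalf²=0.049725
  +C: nom +21.800 → Σnom=33.000; wc +0.360/-0.370 → slack +0.640/-0.660; half-tol=0.365, Σhalf²=0.182950
  -D: nom -21.600 → Σnom=11.400; wc +0.185/-0.100 → slack +0.825/-0.760; half-tol=0.143, Σhalf²=0.203256
Nominal = 11.400. Worst-case = [11.400 - 0.760, 11.400 + 0.825] = [10.640, 12.225]. RSS = √0.203256 = 0.451.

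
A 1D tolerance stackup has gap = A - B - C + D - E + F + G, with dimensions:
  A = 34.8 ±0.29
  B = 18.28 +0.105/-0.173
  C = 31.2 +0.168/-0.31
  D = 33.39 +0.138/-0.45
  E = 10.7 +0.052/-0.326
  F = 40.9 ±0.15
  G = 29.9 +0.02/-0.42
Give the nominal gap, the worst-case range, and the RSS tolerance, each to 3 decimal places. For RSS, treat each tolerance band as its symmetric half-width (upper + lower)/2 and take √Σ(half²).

nominal=78.810 wc=[77.175,80.217] rss=0.595

Stack each dimension's contribution:
  +A: nom +34.800 → Σnom=34.800; wc +0.290/-0.290 → slack +0.290/-0.290; half-tol=0.290, Σhalf²=0.084100
  -B: nom -18.280 → Σnom=16.520; wc +0.173/-0.105 → slack +0.463/-0.395; half-tol=0.139, Σhalf²=0.103421
  -C: nom -31.200 → Σnom=-14.680; wc +0.310/-0.168 → slack +0.773/-0.563; half-tol=0.239, Σhalf²=0.160542
  +D: nom +33.390 → Σnom=18.710; wc +0.138/-0.450 → slack +0.911/-1.013; half-tol=0.294, Σhalf²=0.246978
  -E: nom -10.700 → Σnom=8.010; wc +0.326/-0.052 → slack +1.237/-1.065; half-tol=0.189, Σhalf²=0.282699
  +F: nom +40.900 → Σnom=48.910; wc +0.150/-0.150 → slack +1.387/-1.215; half-tol=0.150, Σhalf²=0.305199
  +G: nom +29.900 → Σnom=78.810; wc +0.020/-0.420 → slack +1.407/-1.635; half-tol=0.220, Σhalf²=0.353599
Nominal = 78.810. Worst-case = [78.810 - 1.635, 78.810 + 1.407] = [77.175, 80.217]. RSS = √0.353599 = 0.595.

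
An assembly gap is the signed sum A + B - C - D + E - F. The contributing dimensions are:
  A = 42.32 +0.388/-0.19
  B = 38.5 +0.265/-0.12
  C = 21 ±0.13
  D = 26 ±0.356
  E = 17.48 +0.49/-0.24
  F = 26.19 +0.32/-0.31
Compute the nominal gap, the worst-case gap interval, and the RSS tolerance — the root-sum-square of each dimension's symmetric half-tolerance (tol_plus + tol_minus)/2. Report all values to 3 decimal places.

Stack each dimension's contribution:
  +A: nom +42.320 → Σnom=42.320; wc +0.388/-0.190 → slack +0.388/-0.190; half-tol=0.289, Σhalf²=0.083521
  +B: nom +38.500 → Σnom=80.820; wc +0.265/-0.120 → slack +0.653/-0.310; half-tol=0.193, Σhalf²=0.120577
  -C: nom -21.000 → Σnom=59.820; wc +0.130/-0.130 → slack +0.783/-0.440; half-tol=0.130, Σhalf²=0.137477
  -D: nom -26.000 → Σnom=33.820; wc +0.356/-0.356 → slack +1.139/-0.796; half-tol=0.356, Σhalf²=0.264213
  +E: nom +17.480 → Σnom=51.300; wc +0.490/-0.240 → slack +1.629/-1.036; half-tol=0.365, Σhalf²=0.397438
  -F: nom -26.190 → Σnom=25.110; wc +0.310/-0.320 → slack +1.939/-1.356; half-tol=0.315, Σhalf²=0.496663
Nominal = 25.110. Worst-case = [25.110 - 1.356, 25.110 + 1.939] = [23.754, 27.049]. RSS = √0.496663 = 0.705.

nominal=25.110 wc=[23.754,27.049] rss=0.705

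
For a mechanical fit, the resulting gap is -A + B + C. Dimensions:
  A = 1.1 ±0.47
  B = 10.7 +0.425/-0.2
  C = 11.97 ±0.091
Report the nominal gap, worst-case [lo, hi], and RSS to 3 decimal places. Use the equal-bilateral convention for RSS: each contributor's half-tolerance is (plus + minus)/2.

Stack each dimension's contribution:
  -A: nom -1.100 → Σnom=-1.100; wc +0.470/-0.470 → slack +0.470/-0.470; half-tol=0.470, Σhalf²=0.220900
  +B: nom +10.700 → Σnom=9.600; wc +0.425/-0.200 → slack +0.895/-0.670; half-tol=0.312, Σhalf²=0.318556
  +C: nom +11.970 → Σnom=21.570; wc +0.091/-0.091 → slack +0.986/-0.761; half-tol=0.091, Σhalf²=0.326837
Nominal = 21.570. Worst-case = [21.570 - 0.761, 21.570 + 0.986] = [20.809, 22.556]. RSS = √0.326837 = 0.572.

nominal=21.570 wc=[20.809,22.556] rss=0.572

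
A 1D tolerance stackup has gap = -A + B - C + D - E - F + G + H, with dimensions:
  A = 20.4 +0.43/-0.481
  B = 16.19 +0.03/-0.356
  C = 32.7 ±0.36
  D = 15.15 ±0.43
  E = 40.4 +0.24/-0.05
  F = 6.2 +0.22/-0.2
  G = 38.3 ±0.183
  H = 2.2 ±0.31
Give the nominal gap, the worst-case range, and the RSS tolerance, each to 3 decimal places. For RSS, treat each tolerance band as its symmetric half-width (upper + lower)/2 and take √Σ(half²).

Stack each dimension's contribution:
  -A: nom -20.400 → Σnom=-20.400; wc +0.481/-0.430 → slack +0.481/-0.430; half-tol=0.456, Σhalf²=0.207480
  +B: nom +16.190 → Σnom=-4.210; wc +0.030/-0.356 → slack +0.511/-0.786; half-tol=0.193, Σhalf²=0.244729
  -C: nom -32.700 → Σnom=-36.910; wc +0.360/-0.360 → slack +0.871/-1.146; half-tol=0.360, Σhalf²=0.374329
  +D: nom +15.150 → Σnom=-21.760; wc +0.430/-0.430 → slack +1.301/-1.576; half-tol=0.430, Σhalf²=0.559229
  -E: nom -40.400 → Σnom=-62.160; wc +0.050/-0.240 → slack +1.351/-1.816; half-tol=0.145, Σhalf²=0.580254
  -F: nom -6.200 → Σnom=-68.360; wc +0.200/-0.220 → slack +1.551/-2.036; half-tol=0.210, Σhalf²=0.624354
  +G: nom +38.300 → Σnom=-30.060; wc +0.183/-0.183 → slack +1.734/-2.219; half-tol=0.183, Σhalf²=0.657843
  +H: nom +2.200 → Σnom=-27.860; wc +0.310/-0.310 → slack +2.044/-2.529; half-tol=0.310, Σhalf²=0.753943
Nominal = -27.860. Worst-case = [-27.860 - 2.529, -27.860 + 2.044] = [-30.389, -25.816]. RSS = √0.753943 = 0.868.

nominal=-27.860 wc=[-30.389,-25.816] rss=0.868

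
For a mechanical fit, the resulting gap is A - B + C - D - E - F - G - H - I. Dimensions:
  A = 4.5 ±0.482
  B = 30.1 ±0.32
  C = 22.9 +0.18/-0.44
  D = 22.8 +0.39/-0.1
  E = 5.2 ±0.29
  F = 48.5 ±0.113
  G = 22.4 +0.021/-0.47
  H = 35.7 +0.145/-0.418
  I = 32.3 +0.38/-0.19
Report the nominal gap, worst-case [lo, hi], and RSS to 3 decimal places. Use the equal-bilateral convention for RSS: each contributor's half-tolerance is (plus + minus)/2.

Stack each dimension's contribution:
  +A: nom +4.500 → Σnom=4.500; wc +0.482/-0.482 → slack +0.482/-0.482; half-tol=0.482, Σhalf²=0.232324
  -B: nom -30.100 → Σnom=-25.600; wc +0.320/-0.320 → slack +0.802/-0.802; half-tol=0.320, Σhalf²=0.334724
  +C: nom +22.900 → Σnom=-2.700; wc +0.180/-0.440 → slack +0.982/-1.242; half-tol=0.310, Σhalf²=0.430824
  -D: nom -22.800 → Σnom=-25.500; wc +0.100/-0.390 → slack +1.082/-1.632; half-tol=0.245, Σhalf²=0.490849
  -E: nom -5.200 → Σnom=-30.700; wc +0.290/-0.290 → slack +1.372/-1.922; half-tol=0.290, Σhalf²=0.574949
  -F: nom -48.500 → Σnom=-79.200; wc +0.113/-0.113 → slack +1.485/-2.035; half-tol=0.113, Σhalf²=0.587718
  -G: nom -22.400 → Σnom=-101.600; wc +0.470/-0.021 → slack +1.955/-2.056; half-tol=0.245, Σhalf²=0.647988
  -H: nom -35.700 → Σnom=-137.300; wc +0.418/-0.145 → slack +2.373/-2.201; half-tol=0.281, Σhalf²=0.727230
  -I: nom -32.300 → Σnom=-169.600; wc +0.190/-0.380 → slack +2.563/-2.581; half-tol=0.285, Σhalf²=0.808455
Nominal = -169.600. Worst-case = [-169.600 - 2.581, -169.600 + 2.563] = [-172.181, -167.037]. RSS = √0.808455 = 0.899.

nominal=-169.600 wc=[-172.181,-167.037] rss=0.899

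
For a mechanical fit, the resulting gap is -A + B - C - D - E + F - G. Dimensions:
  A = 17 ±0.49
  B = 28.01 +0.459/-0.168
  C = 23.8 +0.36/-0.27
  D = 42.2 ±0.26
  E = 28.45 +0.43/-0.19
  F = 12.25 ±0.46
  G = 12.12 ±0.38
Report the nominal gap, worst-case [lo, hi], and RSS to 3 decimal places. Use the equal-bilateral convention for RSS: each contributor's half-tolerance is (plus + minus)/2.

Stack each dimension's contribution:
  -A: nom -17.000 → Σnom=-17.000; wc +0.490/-0.490 → slack +0.490/-0.490; half-tol=0.490, Σhalf²=0.240100
  +B: nom +28.010 → Σnom=11.010; wc +0.459/-0.168 → slack +0.949/-0.658; half-tol=0.314, Σhalf²=0.338382
  -C: nom -23.800 → Σnom=-12.790; wc +0.270/-0.360 → slack +1.219/-1.018; half-tol=0.315, Σhalf²=0.437607
  -D: nom -42.200 → Σnom=-54.990; wc +0.260/-0.260 → slack +1.479/-1.278; half-tol=0.260, Σhalf²=0.505207
  -E: nom -28.450 → Σnom=-83.440; wc +0.190/-0.430 → slack +1.669/-1.708; half-tol=0.310, Σhalf²=0.601307
  +F: nom +12.250 → Σnom=-71.190; wc +0.460/-0.460 → slack +2.129/-2.168; half-tol=0.460, Σhalf²=0.812907
  -G: nom -12.120 → Σnom=-83.310; wc +0.380/-0.380 → slack +2.509/-2.548; half-tol=0.380, Σhalf²=0.957307
Nominal = -83.310. Worst-case = [-83.310 - 2.548, -83.310 + 2.509] = [-85.858, -80.801]. RSS = √0.957307 = 0.978.

nominal=-83.310 wc=[-85.858,-80.801] rss=0.978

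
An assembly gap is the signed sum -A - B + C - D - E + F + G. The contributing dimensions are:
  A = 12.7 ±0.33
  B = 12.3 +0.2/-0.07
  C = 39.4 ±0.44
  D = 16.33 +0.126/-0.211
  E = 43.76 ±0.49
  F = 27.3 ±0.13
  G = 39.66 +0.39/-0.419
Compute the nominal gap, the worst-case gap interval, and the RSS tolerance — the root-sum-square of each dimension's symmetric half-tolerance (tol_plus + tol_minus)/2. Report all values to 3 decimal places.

nominal=21.270 wc=[19.135,23.331] rss=0.877

Stack each dimension's contribution:
  -A: nom -12.700 → Σnom=-12.700; wc +0.330/-0.330 → slack +0.330/-0.330; half-tol=0.330, Σhalf²=0.108900
  -B: nom -12.300 → Σnom=-25.000; wc +0.070/-0.200 → slack +0.400/-0.530; half-tol=0.135, Σhalf²=0.127125
  +C: nom +39.400 → Σnom=14.400; wc +0.440/-0.440 → slack +0.840/-0.970; half-tol=0.440, Σhalf²=0.320725
  -D: nom -16.330 → Σnom=-1.930; wc +0.211/-0.126 → slack +1.051/-1.096; half-tol=0.168, Σhalf²=0.349117
  -E: nom -43.760 → Σnom=-45.690; wc +0.490/-0.490 → slack +1.541/-1.586; half-tol=0.490, Σhalf²=0.589217
  +F: nom +27.300 → Σnom=-18.390; wc +0.130/-0.130 → slack +1.671/-1.716; half-tol=0.130, Σhalf²=0.606117
  +G: nom +39.660 → Σnom=21.270; wc +0.390/-0.419 → slack +2.061/-2.135; half-tol=0.404, Σhalf²=0.769737
Nominal = 21.270. Worst-case = [21.270 - 2.135, 21.270 + 2.061] = [19.135, 23.331]. RSS = √0.769737 = 0.877.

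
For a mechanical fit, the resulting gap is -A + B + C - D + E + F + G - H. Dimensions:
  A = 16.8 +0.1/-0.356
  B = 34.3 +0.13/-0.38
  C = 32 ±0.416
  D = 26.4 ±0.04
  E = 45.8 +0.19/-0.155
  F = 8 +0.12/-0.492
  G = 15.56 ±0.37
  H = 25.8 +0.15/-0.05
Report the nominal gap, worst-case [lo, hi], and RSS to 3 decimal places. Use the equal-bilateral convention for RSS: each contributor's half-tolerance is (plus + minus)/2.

Stack each dimension's contribution:
  -A: nom -16.800 → Σnom=-16.800; wc +0.356/-0.100 → slack +0.356/-0.100; half-tol=0.228, Σhalf²=0.051984
  +B: nom +34.300 → Σnom=17.500; wc +0.130/-0.380 → slack +0.486/-0.480; half-tol=0.255, Σhalf²=0.117009
  +C: nom +32.000 → Σnom=49.500; wc +0.416/-0.416 → slack +0.902/-0.896; half-tol=0.416, Σhalf²=0.290065
  -D: nom -26.400 → Σnom=23.100; wc +0.040/-0.040 → slack +0.942/-0.936; half-tol=0.040, Σhalf²=0.291665
  +E: nom +45.800 → Σnom=68.900; wc +0.190/-0.155 → slack +1.132/-1.091; half-tol=0.172, Σhalf²=0.321421
  +F: nom +8.000 → Σnom=76.900; wc +0.120/-0.492 → slack +1.252/-1.583; half-tol=0.306, Σhalf²=0.415057
  +G: nom +15.560 → Σnom=92.460; wc +0.370/-0.370 → slack +1.622/-1.953; half-tol=0.370, Σhalf²=0.551957
  -H: nom -25.800 → Σnom=66.660; wc +0.050/-0.150 → slack +1.672/-2.103; half-tol=0.100, Σhalf²=0.561957
Nominal = 66.660. Worst-case = [66.660 - 2.103, 66.660 + 1.672] = [64.557, 68.332]. RSS = √0.561957 = 0.750.

nominal=66.660 wc=[64.557,68.332] rss=0.750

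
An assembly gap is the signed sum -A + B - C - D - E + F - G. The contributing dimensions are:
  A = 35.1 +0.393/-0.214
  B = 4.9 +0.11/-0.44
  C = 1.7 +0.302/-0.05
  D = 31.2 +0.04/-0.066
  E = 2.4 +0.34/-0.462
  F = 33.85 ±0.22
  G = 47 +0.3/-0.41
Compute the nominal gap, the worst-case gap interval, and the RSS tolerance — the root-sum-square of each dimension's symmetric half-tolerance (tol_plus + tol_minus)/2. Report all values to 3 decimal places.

Stack each dimension's contribution:
  -A: nom -35.100 → Σnom=-35.100; wc +0.214/-0.393 → slack +0.214/-0.393; half-tol=0.303, Σhalf²=0.092112
  +B: nom +4.900 → Σnom=-30.200; wc +0.110/-0.440 → slack +0.324/-0.833; half-tol=0.275, Σhalf²=0.167737
  -C: nom -1.700 → Σnom=-31.900; wc +0.050/-0.302 → slack +0.374/-1.135; half-tol=0.176, Σhalf²=0.198713
  -D: nom -31.200 → Σnom=-63.100; wc +0.066/-0.040 → slack +0.440/-1.175; half-tol=0.053, Σhalf²=0.201522
  -E: nom -2.400 → Σnom=-65.500; wc +0.462/-0.340 → slack +0.902/-1.515; half-tol=0.401, Σhalf²=0.362323
  +F: nom +33.850 → Σnom=-31.650; wc +0.220/-0.220 → slack +1.122/-1.735; half-tol=0.220, Σhalf²=0.410723
  -G: nom -47.000 → Σnom=-78.650; wc +0.410/-0.300 → slack +1.532/-2.035; half-tol=0.355, Σhalf²=0.536748
Nominal = -78.650. Worst-case = [-78.650 - 2.035, -78.650 + 1.532] = [-80.685, -77.118]. RSS = √0.536748 = 0.733.

nominal=-78.650 wc=[-80.685,-77.118] rss=0.733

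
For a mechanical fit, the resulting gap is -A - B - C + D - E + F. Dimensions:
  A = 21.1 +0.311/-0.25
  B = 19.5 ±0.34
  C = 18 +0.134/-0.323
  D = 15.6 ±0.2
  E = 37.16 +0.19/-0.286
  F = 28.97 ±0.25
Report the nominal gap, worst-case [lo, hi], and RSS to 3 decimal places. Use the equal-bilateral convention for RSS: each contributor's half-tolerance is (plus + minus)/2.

nominal=-51.190 wc=[-52.615,-49.541] rss=0.637

Stack each dimension's contribution:
  -A: nom -21.100 → Σnom=-21.100; wc +0.250/-0.311 → slack +0.250/-0.311; half-tol=0.280, Σhalf²=0.078680
  -B: nom -19.500 → Σnom=-40.600; wc +0.340/-0.340 → slack +0.590/-0.651; half-tol=0.340, Σhalf²=0.194280
  -C: nom -18.000 → Σnom=-58.600; wc +0.323/-0.134 → slack +0.913/-0.785; half-tol=0.229, Σhalf²=0.246493
  +D: nom +15.600 → Σnom=-43.000; wc +0.200/-0.200 → slack +1.113/-0.985; half-tol=0.200, Σhalf²=0.286493
  -E: nom -37.160 → Σnom=-80.160; wc +0.286/-0.190 → slack +1.399/-1.175; half-tol=0.238, Σhalf²=0.343137
  +F: nom +28.970 → Σnom=-51.190; wc +0.250/-0.250 → slack +1.649/-1.425; half-tol=0.250, Σhalf²=0.405637
Nominal = -51.190. Worst-case = [-51.190 - 1.425, -51.190 + 1.649] = [-52.615, -49.541]. RSS = √0.405637 = 0.637.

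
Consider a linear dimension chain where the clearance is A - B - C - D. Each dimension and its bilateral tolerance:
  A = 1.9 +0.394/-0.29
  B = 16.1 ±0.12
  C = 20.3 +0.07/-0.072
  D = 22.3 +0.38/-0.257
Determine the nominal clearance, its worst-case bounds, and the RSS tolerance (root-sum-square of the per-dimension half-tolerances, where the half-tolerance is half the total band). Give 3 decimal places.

nominal=-56.800 wc=[-57.660,-55.957] rss=0.488

Stack each dimension's contribution:
  +A: nom +1.900 → Σnom=1.900; wc +0.394/-0.290 → slack +0.394/-0.290; half-tol=0.342, Σhalf²=0.116964
  -B: nom -16.100 → Σnom=-14.200; wc +0.120/-0.120 → slack +0.514/-0.410; half-tol=0.120, Σhalf²=0.131364
  -C: nom -20.300 → Σnom=-34.500; wc +0.072/-0.070 → slack +0.586/-0.480; half-tol=0.071, Σhalf²=0.136405
  -D: nom -22.300 → Σnom=-56.800; wc +0.257/-0.380 → slack +0.843/-0.860; half-tol=0.319, Σhalf²=0.237847
Nominal = -56.800. Worst-case = [-56.800 - 0.860, -56.800 + 0.843] = [-57.660, -55.957]. RSS = √0.237847 = 0.488.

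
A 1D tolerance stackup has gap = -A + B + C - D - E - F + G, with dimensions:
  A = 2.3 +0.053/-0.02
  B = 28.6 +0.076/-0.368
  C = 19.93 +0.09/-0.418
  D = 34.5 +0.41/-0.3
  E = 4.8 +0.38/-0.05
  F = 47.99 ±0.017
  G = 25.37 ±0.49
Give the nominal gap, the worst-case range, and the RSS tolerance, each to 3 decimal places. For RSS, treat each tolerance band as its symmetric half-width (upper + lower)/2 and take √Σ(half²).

nominal=-15.690 wc=[-17.826,-14.647] rss=0.726

Stack each dimension's contribution:
  -A: nom -2.300 → Σnom=-2.300; wc +0.020/-0.053 → slack +0.020/-0.053; half-tol=0.036, Σhalf²=0.001332
  +B: nom +28.600 → Σnom=26.300; wc +0.076/-0.368 → slack +0.096/-0.421; half-tol=0.222, Σhalf²=0.050616
  +C: nom +19.930 → Σnom=46.230; wc +0.090/-0.418 → slack +0.186/-0.839; half-tol=0.254, Σhalf²=0.115132
  -D: nom -34.500 → Σnom=11.730; wc +0.300/-0.410 → slack +0.486/-1.249; half-tol=0.355, Σhalf²=0.241157
  -E: nom -4.800 → Σnom=6.930; wc +0.050/-0.380 → slack +0.536/-1.629; half-tol=0.215, Σhalf²=0.287382
  -F: nom -47.990 → Σnom=-41.060; wc +0.017/-0.017 → slack +0.553/-1.646; half-tol=0.017, Σhalf²=0.287671
  +G: nom +25.370 → Σnom=-15.690; wc +0.490/-0.490 → slack +1.043/-2.136; half-tol=0.490, Σhalf²=0.527771
Nominal = -15.690. Worst-case = [-15.690 - 2.136, -15.690 + 1.043] = [-17.826, -14.647]. RSS = √0.527771 = 0.726.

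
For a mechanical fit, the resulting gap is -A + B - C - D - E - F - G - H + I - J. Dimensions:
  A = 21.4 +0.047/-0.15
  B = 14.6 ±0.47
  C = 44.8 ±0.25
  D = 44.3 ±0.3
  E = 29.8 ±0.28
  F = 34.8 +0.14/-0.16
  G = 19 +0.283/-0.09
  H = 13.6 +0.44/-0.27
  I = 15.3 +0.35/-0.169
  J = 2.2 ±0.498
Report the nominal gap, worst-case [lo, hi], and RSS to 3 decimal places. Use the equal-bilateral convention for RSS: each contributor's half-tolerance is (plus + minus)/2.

nominal=-180.000 wc=[-182.877,-177.182] rss=0.980

Stack each dimension's contribution:
  -A: nom -21.400 → Σnom=-21.400; wc +0.150/-0.047 → slack +0.150/-0.047; half-tol=0.099, Σhalf²=0.009702
  +B: nom +14.600 → Σnom=-6.800; wc +0.470/-0.470 → slack +0.620/-0.517; half-tol=0.470, Σhalf²=0.230602
  -C: nom -44.800 → Σnom=-51.600; wc +0.250/-0.250 → slack +0.870/-0.767; half-tol=0.250, Σhalf²=0.293102
  -D: nom -44.300 → Σnom=-95.900; wc +0.300/-0.300 → slack +1.170/-1.067; half-tol=0.300, Σhalf²=0.383102
  -E: nom -29.800 → Σnom=-125.700; wc +0.280/-0.280 → slack +1.450/-1.347; half-tol=0.280, Σhalf²=0.461502
  -F: nom -34.800 → Σnom=-160.500; wc +0.160/-0.140 → slack +1.610/-1.487; half-tol=0.150, Σhalf²=0.484002
  -G: nom -19.000 → Σnom=-179.500; wc +0.090/-0.283 → slack +1.700/-1.770; half-tol=0.186, Σhalf²=0.518784
  -H: nom -13.600 → Σnom=-193.100; wc +0.270/-0.440 → slack +1.970/-2.210; half-tol=0.355, Σhalf²=0.644810
  +I: nom +15.300 → Σnom=-177.800; wc +0.350/-0.169 → slack +2.320/-2.379; half-tol=0.260, Σhalf²=0.712150
  -J: nom -2.200 → Σnom=-180.000; wc +0.498/-0.498 → slack +2.818/-2.877; half-tol=0.498, Σhalf²=0.960154
Nominal = -180.000. Worst-case = [-180.000 - 2.877, -180.000 + 2.818] = [-182.877, -177.182]. RSS = √0.960154 = 0.980.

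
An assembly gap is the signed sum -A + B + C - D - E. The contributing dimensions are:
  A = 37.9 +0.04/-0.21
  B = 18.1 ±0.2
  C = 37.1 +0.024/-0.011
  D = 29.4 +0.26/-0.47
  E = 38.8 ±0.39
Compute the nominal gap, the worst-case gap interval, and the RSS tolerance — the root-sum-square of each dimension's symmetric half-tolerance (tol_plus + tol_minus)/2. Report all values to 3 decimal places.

Stack each dimension's contribution:
  -A: nom -37.900 → Σnom=-37.900; wc +0.210/-0.040 → slack +0.210/-0.040; half-tol=0.125, Σhalf²=0.015625
  +B: nom +18.100 → Σnom=-19.800; wc +0.200/-0.200 → slack +0.410/-0.240; half-tol=0.200, Σhalf²=0.055625
  +C: nom +37.100 → Σnom=17.300; wc +0.024/-0.011 → slack +0.434/-0.251; half-tol=0.018, Σhalf²=0.055931
  -D: nom -29.400 → Σnom=-12.100; wc +0.470/-0.260 → slack +0.904/-0.511; half-tol=0.365, Σhalf²=0.189156
  -E: nom -38.800 → Σnom=-50.900; wc +0.390/-0.390 → slack +1.294/-0.901; half-tol=0.390, Σhalf²=0.341256
Nominal = -50.900. Worst-case = [-50.900 - 0.901, -50.900 + 1.294] = [-51.801, -49.606]. RSS = √0.341256 = 0.584.

nominal=-50.900 wc=[-51.801,-49.606] rss=0.584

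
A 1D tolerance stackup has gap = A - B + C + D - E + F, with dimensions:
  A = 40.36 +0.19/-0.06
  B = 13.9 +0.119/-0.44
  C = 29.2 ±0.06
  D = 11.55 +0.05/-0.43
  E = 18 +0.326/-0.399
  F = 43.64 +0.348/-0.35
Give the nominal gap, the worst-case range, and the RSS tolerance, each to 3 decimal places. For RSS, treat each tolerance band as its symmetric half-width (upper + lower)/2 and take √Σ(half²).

Stack each dimension's contribution:
  +A: nom +40.360 → Σnom=40.360; wc +0.190/-0.060 → slack +0.190/-0.060; half-tol=0.125, Σhalf²=0.015625
  -B: nom -13.900 → Σnom=26.460; wc +0.440/-0.119 → slack +0.630/-0.179; half-tol=0.279, Σhalf²=0.093745
  +C: nom +29.200 → Σnom=55.660; wc +0.060/-0.060 → slack +0.690/-0.239; half-tol=0.060, Σhalf²=0.097345
  +D: nom +11.550 → Σnom=67.210; wc +0.050/-0.430 → slack +0.740/-0.669; half-tol=0.240, Σhalf²=0.154945
  -E: nom -18.000 → Σnom=49.210; wc +0.399/-0.326 → slack +1.139/-0.995; half-tol=0.363, Σhalf²=0.286351
  +F: nom +43.640 → Σnom=92.850; wc +0.348/-0.350 → slack +1.487/-1.345; half-tol=0.349, Σhalf²=0.408152
Nominal = 92.850. Worst-case = [92.850 - 1.345, 92.850 + 1.487] = [91.505, 94.337]. RSS = √0.408152 = 0.639.

nominal=92.850 wc=[91.505,94.337] rss=0.639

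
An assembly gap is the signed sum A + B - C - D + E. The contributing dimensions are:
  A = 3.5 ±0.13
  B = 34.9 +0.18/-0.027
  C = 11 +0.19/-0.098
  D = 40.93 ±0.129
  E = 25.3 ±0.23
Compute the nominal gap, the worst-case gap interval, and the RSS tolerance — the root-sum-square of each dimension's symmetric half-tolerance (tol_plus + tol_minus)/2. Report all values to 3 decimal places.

nominal=11.770 wc=[11.064,12.537] rss=0.343

Stack each dimension's contribution:
  +A: nom +3.500 → Σnom=3.500; wc +0.130/-0.130 → slack +0.130/-0.130; half-tol=0.130, Σhalf²=0.016900
  +B: nom +34.900 → Σnom=38.400; wc +0.180/-0.027 → slack +0.310/-0.157; half-tol=0.103, Σhalf²=0.027612
  -C: nom -11.000 → Σnom=27.400; wc +0.098/-0.190 → slack +0.408/-0.347; half-tol=0.144, Σhalf²=0.048348
  -D: nom -40.930 → Σnom=-13.530; wc +0.129/-0.129 → slack +0.537/-0.476; half-tol=0.129, Σhalf²=0.064989
  +E: nom +25.300 → Σnom=11.770; wc +0.230/-0.230 → slack +0.767/-0.706; half-tol=0.230, Σhalf²=0.117889
Nominal = 11.770. Worst-case = [11.770 - 0.706, 11.770 + 0.767] = [11.064, 12.537]. RSS = √0.117889 = 0.343.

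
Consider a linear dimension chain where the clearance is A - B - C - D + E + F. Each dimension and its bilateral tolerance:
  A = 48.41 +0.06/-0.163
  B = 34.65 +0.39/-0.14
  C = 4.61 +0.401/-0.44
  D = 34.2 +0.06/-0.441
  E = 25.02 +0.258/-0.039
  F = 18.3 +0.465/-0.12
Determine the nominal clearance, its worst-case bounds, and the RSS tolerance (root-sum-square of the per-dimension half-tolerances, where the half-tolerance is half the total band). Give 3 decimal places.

Stack each dimension's contribution:
  +A: nom +48.410 → Σnom=48.410; wc +0.060/-0.163 → slack +0.060/-0.163; half-tol=0.112, Σhalf²=0.012432
  -B: nom -34.650 → Σnom=13.760; wc +0.140/-0.390 → slack +0.200/-0.553; half-tol=0.265, Σhalf²=0.082657
  -C: nom -4.610 → Σnom=9.150; wc +0.440/-0.401 → slack +0.640/-0.954; half-tol=0.420, Σhalf²=0.259478
  -D: nom -34.200 → Σnom=-25.050; wc +0.441/-0.060 → slack +1.081/-1.014; half-tol=0.251, Σhalf²=0.322228
  +E: nom +25.020 → Σnom=-0.030; wc +0.258/-0.039 → slack +1.339/-1.053; half-tol=0.148, Σhalf²=0.344280
  +F: nom +18.300 → Σnom=18.270; wc +0.465/-0.120 → slack +1.804/-1.173; half-tol=0.292, Σhalf²=0.429836
Nominal = 18.270. Worst-case = [18.270 - 1.173, 18.270 + 1.804] = [17.097, 20.074]. RSS = √0.429836 = 0.656.

nominal=18.270 wc=[17.097,20.074] rss=0.656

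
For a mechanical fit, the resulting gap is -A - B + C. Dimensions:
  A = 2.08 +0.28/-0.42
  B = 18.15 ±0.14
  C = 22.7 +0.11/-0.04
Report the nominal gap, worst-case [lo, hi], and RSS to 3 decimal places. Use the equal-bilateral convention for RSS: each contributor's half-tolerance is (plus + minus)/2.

Stack each dimension's contribution:
  -A: nom -2.080 → Σnom=-2.080; wc +0.420/-0.280 → slack +0.420/-0.280; half-tol=0.350, Σhalf²=0.122500
  -B: nom -18.150 → Σnom=-20.230; wc +0.140/-0.140 → slack +0.560/-0.420; half-tol=0.140, Σhalf²=0.142100
  +C: nom +22.700 → Σnom=2.470; wc +0.110/-0.040 → slack +0.670/-0.460; half-tol=0.075, Σhalf²=0.147725
Nominal = 2.470. Worst-case = [2.470 - 0.460, 2.470 + 0.670] = [2.010, 3.140]. RSS = √0.147725 = 0.384.

nominal=2.470 wc=[2.010,3.140] rss=0.384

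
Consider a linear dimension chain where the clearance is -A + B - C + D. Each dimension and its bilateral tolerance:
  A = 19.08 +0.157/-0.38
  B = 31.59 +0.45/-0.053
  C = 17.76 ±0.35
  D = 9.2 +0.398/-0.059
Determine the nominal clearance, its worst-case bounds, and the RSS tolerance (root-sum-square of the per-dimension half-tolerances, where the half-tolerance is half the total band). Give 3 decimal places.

Stack each dimension's contribution:
  -A: nom -19.080 → Σnom=-19.080; wc +0.380/-0.157 → slack +0.380/-0.157; half-tol=0.269, Σhalf²=0.072092
  +B: nom +31.590 → Σnom=12.510; wc +0.450/-0.053 → slack +0.830/-0.210; half-tol=0.252, Σhalf²=0.135345
  -C: nom -17.760 → Σnom=-5.250; wc +0.350/-0.350 → slack +1.180/-0.560; half-tol=0.350, Σhalf²=0.257844
  +D: nom +9.200 → Σnom=3.950; wc +0.398/-0.059 → slack +1.578/-0.619; half-tol=0.229, Σhalf²=0.310057
Nominal = 3.950. Worst-case = [3.950 - 0.619, 3.950 + 1.578] = [3.331, 5.528]. RSS = √0.310057 = 0.557.

nominal=3.950 wc=[3.331,5.528] rss=0.557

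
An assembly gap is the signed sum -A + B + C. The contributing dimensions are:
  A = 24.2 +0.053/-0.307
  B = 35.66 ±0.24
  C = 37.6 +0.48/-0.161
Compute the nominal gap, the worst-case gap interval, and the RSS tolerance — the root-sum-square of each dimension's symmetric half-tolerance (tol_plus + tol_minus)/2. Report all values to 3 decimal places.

nominal=49.060 wc=[48.606,50.087] rss=0.439

Stack each dimension's contribution:
  -A: nom -24.200 → Σnom=-24.200; wc +0.307/-0.053 → slack +0.307/-0.053; half-tol=0.180, Σhalf²=0.032400
  +B: nom +35.660 → Σnom=11.460; wc +0.240/-0.240 → slack +0.547/-0.293; half-tol=0.240, Σhalf²=0.090000
  +C: nom +37.600 → Σnom=49.060; wc +0.480/-0.161 → slack +1.027/-0.454; half-tol=0.321, Σhalf²=0.192720
Nominal = 49.060. Worst-case = [49.060 - 0.454, 49.060 + 1.027] = [48.606, 50.087]. RSS = √0.192720 = 0.439.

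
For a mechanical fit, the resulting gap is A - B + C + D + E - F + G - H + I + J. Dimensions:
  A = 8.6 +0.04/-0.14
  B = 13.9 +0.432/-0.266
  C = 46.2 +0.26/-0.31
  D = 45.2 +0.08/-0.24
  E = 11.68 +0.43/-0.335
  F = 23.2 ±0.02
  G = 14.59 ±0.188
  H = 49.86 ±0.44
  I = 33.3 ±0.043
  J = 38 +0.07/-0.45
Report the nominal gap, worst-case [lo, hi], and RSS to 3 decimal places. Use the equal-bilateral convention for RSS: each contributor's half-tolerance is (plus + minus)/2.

nominal=110.610 wc=[108.012,112.447] rss=0.826

Stack each dimension's contribution:
  +A: nom +8.600 → Σnom=8.600; wc +0.040/-0.140 → slack +0.040/-0.140; half-tol=0.090, Σhalf²=0.008100
  -B: nom -13.900 → Σnom=-5.300; wc +0.266/-0.432 → slack +0.306/-0.572; half-tol=0.349, Σhalf²=0.129901
  +C: nom +46.200 → Σnom=40.900; wc +0.260/-0.310 → slack +0.566/-0.882; half-tol=0.285, Σhalf²=0.211126
  +D: nom +45.200 → Σnom=86.100; wc +0.080/-0.240 → slack +0.646/-1.122; half-tol=0.160, Σhalf²=0.236726
  +E: nom +11.680 → Σnom=97.780; wc +0.430/-0.335 → slack +1.076/-1.457; half-tol=0.383, Σhalf²=0.383032
  -F: nom -23.200 → Σnom=74.580; wc +0.020/-0.020 → slack +1.096/-1.477; half-tol=0.020, Σhalf²=0.383432
  +G: nom +14.590 → Σnom=89.170; wc +0.188/-0.188 → slack +1.284/-1.665; half-tol=0.188, Σhalf²=0.418776
  -H: nom -49.860 → Σnom=39.310; wc +0.440/-0.440 → slack +1.724/-2.105; half-tol=0.440, Σhalf²=0.612376
  +I: nom +33.300 → Σnom=72.610; wc +0.043/-0.043 → slack +1.767/-2.148; half-tol=0.043, Σhalf²=0.614225
  +J: nom +38.000 → Σnom=110.610; wc +0.070/-0.450 → slack +1.837/-2.598; half-tol=0.260, Σhalf²=0.681825
Nominal = 110.610. Worst-case = [110.610 - 2.598, 110.610 + 1.837] = [108.012, 112.447]. RSS = √0.681825 = 0.826.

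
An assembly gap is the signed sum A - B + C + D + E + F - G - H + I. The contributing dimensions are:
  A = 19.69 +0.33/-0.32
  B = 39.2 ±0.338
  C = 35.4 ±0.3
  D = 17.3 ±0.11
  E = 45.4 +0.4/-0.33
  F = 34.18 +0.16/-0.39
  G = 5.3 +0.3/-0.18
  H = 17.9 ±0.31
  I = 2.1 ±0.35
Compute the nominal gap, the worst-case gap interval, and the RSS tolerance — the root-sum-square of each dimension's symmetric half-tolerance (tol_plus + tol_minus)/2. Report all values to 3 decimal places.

Stack each dimension's contribution:
  +A: nom +19.690 → Σnom=19.690; wc +0.330/-0.320 → slack +0.330/-0.320; half-tol=0.325, Σhalf²=0.105625
  -B: nom -39.200 → Σnom=-19.510; wc +0.338/-0.338 → slack +0.668/-0.658; half-tol=0.338, Σhalf²=0.219869
  +C: nom +35.400 → Σnom=15.890; wc +0.300/-0.300 → slack +0.968/-0.958; half-tol=0.300, Σhalf²=0.309869
  +D: nom +17.300 → Σnom=33.190; wc +0.110/-0.110 → slack +1.078/-1.068; half-tol=0.110, Σhalf²=0.321969
  +E: nom +45.400 → Σnom=78.590; wc +0.400/-0.330 → slack +1.478/-1.398; half-tol=0.365, Σhalf²=0.455194
  +F: nom +34.180 → Σnom=112.770; wc +0.160/-0.390 → slack +1.638/-1.788; half-tol=0.275, Σhalf²=0.530819
  -G: nom -5.300 → Σnom=107.470; wc +0.180/-0.300 → slack +1.818/-2.088; half-tol=0.240, Σhalf²=0.588419
  -H: nom -17.900 → Σnom=89.570; wc +0.310/-0.310 → slack +2.128/-2.398; half-tol=0.310, Σhalf²=0.684519
  +I: nom +2.100 → Σnom=91.670; wc +0.350/-0.350 → slack +2.478/-2.748; half-tol=0.350, Σhalf²=0.807019
Nominal = 91.670. Worst-case = [91.670 - 2.748, 91.670 + 2.478] = [88.922, 94.148]. RSS = √0.807019 = 0.898.

nominal=91.670 wc=[88.922,94.148] rss=0.898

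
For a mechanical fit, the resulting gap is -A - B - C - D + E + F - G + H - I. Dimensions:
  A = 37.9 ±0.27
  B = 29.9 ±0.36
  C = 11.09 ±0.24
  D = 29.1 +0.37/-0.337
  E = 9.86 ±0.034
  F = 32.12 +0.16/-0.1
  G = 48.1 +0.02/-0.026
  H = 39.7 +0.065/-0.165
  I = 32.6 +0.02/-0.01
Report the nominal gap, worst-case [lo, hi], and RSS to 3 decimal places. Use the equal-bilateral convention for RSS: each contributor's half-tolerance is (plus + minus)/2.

nominal=-107.010 wc=[-108.589,-105.508] rss=0.646

Stack each dimension's contribution:
  -A: nom -37.900 → Σnom=-37.900; wc +0.270/-0.270 → slack +0.270/-0.270; half-tol=0.270, Σhalf²=0.072900
  -B: nom -29.900 → Σnom=-67.800; wc +0.360/-0.360 → slack +0.630/-0.630; half-tol=0.360, Σhalf²=0.202500
  -C: nom -11.090 → Σnom=-78.890; wc +0.240/-0.240 → slack +0.870/-0.870; half-tol=0.240, Σhalf²=0.260100
  -D: nom -29.100 → Σnom=-107.990; wc +0.337/-0.370 → slack +1.207/-1.240; half-tol=0.354, Σhalf²=0.385062
  +E: nom +9.860 → Σnom=-98.130; wc +0.034/-0.034 → slack +1.241/-1.274; half-tol=0.034, Σhalf²=0.386218
  +F: nom +32.120 → Σnom=-66.010; wc +0.160/-0.100 → slack +1.401/-1.374; half-tol=0.130, Σhalf²=0.403118
  -G: nom -48.100 → Σnom=-114.110; wc +0.026/-0.020 → slack +1.427/-1.394; half-tol=0.023, Σhalf²=0.403647
  +H: nom +39.700 → Σnom=-74.410; wc +0.065/-0.165 → slack +1.492/-1.559; half-tol=0.115, Σhalf²=0.416872
  -I: nom -32.600 → Σnom=-107.010; wc +0.010/-0.020 → slack +1.502/-1.579; half-tol=0.015, Σhalf²=0.417097
Nominal = -107.010. Worst-case = [-107.010 - 1.579, -107.010 + 1.502] = [-108.589, -105.508]. RSS = √0.417097 = 0.646.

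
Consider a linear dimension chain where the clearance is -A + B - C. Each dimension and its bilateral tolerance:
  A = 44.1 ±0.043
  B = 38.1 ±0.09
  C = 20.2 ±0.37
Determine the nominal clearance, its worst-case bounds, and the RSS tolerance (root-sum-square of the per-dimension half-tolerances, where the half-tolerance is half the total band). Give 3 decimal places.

nominal=-26.200 wc=[-26.703,-25.697] rss=0.383

Stack each dimension's contribution:
  -A: nom -44.100 → Σnom=-44.100; wc +0.043/-0.043 → slack +0.043/-0.043; half-tol=0.043, Σhalf²=0.001849
  +B: nom +38.100 → Σnom=-6.000; wc +0.090/-0.090 → slack +0.133/-0.133; half-tol=0.090, Σhalf²=0.009949
  -C: nom -20.200 → Σnom=-26.200; wc +0.370/-0.370 → slack +0.503/-0.503; half-tol=0.370, Σhalf²=0.146849
Nominal = -26.200. Worst-case = [-26.200 - 0.503, -26.200 + 0.503] = [-26.703, -25.697]. RSS = √0.146849 = 0.383.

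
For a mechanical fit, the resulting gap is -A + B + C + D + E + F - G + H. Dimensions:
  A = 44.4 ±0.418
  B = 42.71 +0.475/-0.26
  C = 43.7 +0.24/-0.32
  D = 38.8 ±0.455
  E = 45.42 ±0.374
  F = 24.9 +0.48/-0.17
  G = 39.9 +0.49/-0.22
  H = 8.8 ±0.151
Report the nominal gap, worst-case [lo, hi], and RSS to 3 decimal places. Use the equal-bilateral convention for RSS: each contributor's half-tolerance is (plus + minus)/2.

Stack each dimension's contribution:
  -A: nom -44.400 → Σnom=-44.400; wc +0.418/-0.418 → slack +0.418/-0.418; half-tol=0.418, Σhalf²=0.174724
  +B: nom +42.710 → Σnom=-1.690; wc +0.475/-0.260 → slack +0.893/-0.678; half-tol=0.367, Σhalf²=0.309780
  +C: nom +43.700 → Σnom=42.010; wc +0.240/-0.320 → slack +1.133/-0.998; half-tol=0.280, Σhalf²=0.388180
  +D: nom +38.800 → Σnom=80.810; wc +0.455/-0.455 → slack +1.588/-1.453; half-tol=0.455, Σhalf²=0.595205
  +E: nom +45.420 → Σnom=126.230; wc +0.374/-0.374 → slack +1.962/-1.827; half-tol=0.374, Σhalf²=0.735081
  +F: nom +24.900 → Σnom=151.130; wc +0.480/-0.170 → slack +2.442/-1.997; half-tol=0.325, Σhalf²=0.840706
  -G: nom -39.900 → Σnom=111.230; wc +0.220/-0.490 → slack +2.662/-2.487; half-tol=0.355, Σhalf²=0.966731
  +H: nom +8.800 → Σnom=120.030; wc +0.151/-0.151 → slack +2.813/-2.638; half-tol=0.151, Σhalf²=0.989532
Nominal = 120.030. Worst-case = [120.030 - 2.638, 120.030 + 2.813] = [117.392, 122.843]. RSS = √0.989532 = 0.995.

nominal=120.030 wc=[117.392,122.843] rss=0.995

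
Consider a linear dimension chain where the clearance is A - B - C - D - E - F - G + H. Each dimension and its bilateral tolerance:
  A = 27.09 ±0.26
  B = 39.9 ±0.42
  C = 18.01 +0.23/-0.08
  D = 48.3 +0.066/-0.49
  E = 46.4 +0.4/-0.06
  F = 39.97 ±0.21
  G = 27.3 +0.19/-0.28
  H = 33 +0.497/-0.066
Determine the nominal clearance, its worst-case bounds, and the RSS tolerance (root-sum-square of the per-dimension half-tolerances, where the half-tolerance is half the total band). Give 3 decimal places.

nominal=-159.790 wc=[-161.632,-157.493] rss=0.759

Stack each dimension's contribution:
  +A: nom +27.090 → Σnom=27.090; wc +0.260/-0.260 → slack +0.260/-0.260; half-tol=0.260, Σhalf²=0.067600
  -B: nom -39.900 → Σnom=-12.810; wc +0.420/-0.420 → slack +0.680/-0.680; half-tol=0.420, Σhalf²=0.244000
  -C: nom -18.010 → Σnom=-30.820; wc +0.080/-0.230 → slack +0.760/-0.910; half-tol=0.155, Σhalf²=0.268025
  -D: nom -48.300 → Σnom=-79.120; wc +0.490/-0.066 → slack +1.250/-0.976; half-tol=0.278, Σhalf²=0.345309
  -E: nom -46.400 → Σnom=-125.520; wc +0.060/-0.400 → slack +1.310/-1.376; half-tol=0.230, Σhalf²=0.398209
  -F: nom -39.970 → Σnom=-165.490; wc +0.210/-0.210 → slack +1.520/-1.586; half-tol=0.210, Σhalf²=0.442309
  -G: nom -27.300 → Σnom=-192.790; wc +0.280/-0.190 → slack +1.800/-1.776; half-tol=0.235, Σhalf²=0.497534
  +H: nom +33.000 → Σnom=-159.790; wc +0.497/-0.066 → slack +2.297/-1.842; half-tol=0.281, Σhalf²=0.576776
Nominal = -159.790. Worst-case = [-159.790 - 1.842, -159.790 + 2.297] = [-161.632, -157.493]. RSS = √0.576776 = 0.759.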